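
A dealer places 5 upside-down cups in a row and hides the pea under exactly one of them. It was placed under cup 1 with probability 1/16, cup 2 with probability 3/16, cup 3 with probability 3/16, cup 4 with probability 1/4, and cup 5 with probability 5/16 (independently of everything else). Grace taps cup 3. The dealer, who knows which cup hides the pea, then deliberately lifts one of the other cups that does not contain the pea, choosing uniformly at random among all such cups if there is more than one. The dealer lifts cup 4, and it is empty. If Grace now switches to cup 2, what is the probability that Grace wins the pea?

Condition on the true location of the pea.
If it is under cup 1 (prior 1/16): the dealer has 3 equally likely choices, so probability 1/3; weight (1/16)·(1/3) = 1/48.
If it is under cup 2 (prior 3/16): the dealer has 3 equally likely choices, so probability 1/3; weight (3/16)·(1/3) = 1/16.
If it is under cup 3 (prior 3/16): the dealer has 4 equally likely choices, so probability 1/4; weight (3/16)·(1/4) = 3/64.
If it is under cup 4 (prior 1/4): the dealer opened cup 4, so this case is ruled out; weight (1/4)·0 = 0.
If it is under cup 5 (prior 5/16): the dealer has 3 equally likely choices, so probability 1/3; weight (5/16)·(1/3) = 5/48.
The weights sum to 15/64.
So P(the pea under cup 2 | the dealer opened cup 4) = (1/16) / (15/64) = 4/15.

4/15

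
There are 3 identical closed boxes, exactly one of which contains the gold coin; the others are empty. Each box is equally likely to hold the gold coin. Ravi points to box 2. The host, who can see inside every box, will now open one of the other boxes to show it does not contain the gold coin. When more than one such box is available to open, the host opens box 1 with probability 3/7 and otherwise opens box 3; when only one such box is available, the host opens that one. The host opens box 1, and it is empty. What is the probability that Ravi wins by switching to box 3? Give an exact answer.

7/10

Condition on the true location of the gold coin.
If it is in box 1 (prior 1/3): the host opened box 1, so this case is ruled out; weight (1/3)·0 = 0.
If it is in box 2 (prior 1/3): box 1 is available, opened with probability 3/7; weight (1/3)·(3/7) = 1/7.
If it is in box 3 (prior 1/3): only box 1 is available, probability 1; weight (1/3)·1 = 1/3.
The weights sum to 10/21.
So P(the gold coin in box 3 | the host opened box 1) = (1/3) / (10/21) = 7/10.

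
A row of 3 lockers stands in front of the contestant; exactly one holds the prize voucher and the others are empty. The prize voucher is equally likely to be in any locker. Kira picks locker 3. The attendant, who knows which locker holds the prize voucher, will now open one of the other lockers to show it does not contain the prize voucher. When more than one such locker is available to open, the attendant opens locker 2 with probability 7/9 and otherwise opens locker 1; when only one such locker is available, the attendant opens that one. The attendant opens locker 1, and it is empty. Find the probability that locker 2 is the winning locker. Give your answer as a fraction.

9/11

Consider each possible location of the prize voucher in turn.
If it is in locker 1 (prior 1/3): the attendant opened locker 1, so this case is ruled out; weight (1/3)·0 = 0.
If it is in locker 2 (prior 1/3): only locker 1 is available, probability 1; weight (1/3)·1 = 1/3.
If it is in locker 3 (prior 1/3): locker 2 is available but not opened, probability 2/9; weight (1/3)·(2/9) = 2/27.
The weights sum to 11/27.
So P(the prize voucher in locker 2 | the attendant opened locker 1) = (1/3) / (11/27) = 9/11.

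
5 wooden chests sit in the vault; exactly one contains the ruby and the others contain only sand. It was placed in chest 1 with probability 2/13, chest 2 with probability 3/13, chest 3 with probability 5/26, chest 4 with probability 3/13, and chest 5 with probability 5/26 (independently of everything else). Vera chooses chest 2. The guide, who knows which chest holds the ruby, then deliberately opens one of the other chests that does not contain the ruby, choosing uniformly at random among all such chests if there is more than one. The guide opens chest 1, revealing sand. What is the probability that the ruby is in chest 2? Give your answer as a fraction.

Condition on the true location of the ruby.
If it is in chest 1 (prior 2/13): the guide opened chest 1, so this case is ruled out; weight (2/13)·0 = 0.
If it is in chest 2 (prior 3/13): the guide has 4 equally likely choices, so probability 1/4; weight (3/13)·(1/4) = 3/52.
If it is in either of chests 3 and 5 (prior 5/26 each): the guide has 3 equally likely choices, so probability 1/3; weight (5/26)·(1/3) = 5/78 each.
If it is in chest 4 (prior 3/13): the guide has 3 equally likely choices, so probability 1/3; weight (3/13)·(1/3) = 1/13.
The weights sum to 41/156.
So P(the ruby in chest 2 | the guide opened chest 1) = (3/52) / (41/156) = 9/41.

9/41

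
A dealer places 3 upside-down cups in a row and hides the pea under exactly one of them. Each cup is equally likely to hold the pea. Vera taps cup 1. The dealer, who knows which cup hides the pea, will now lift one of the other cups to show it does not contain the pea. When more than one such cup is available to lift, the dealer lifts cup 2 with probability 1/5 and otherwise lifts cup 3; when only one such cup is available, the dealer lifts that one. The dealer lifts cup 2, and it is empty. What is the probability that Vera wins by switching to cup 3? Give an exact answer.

5/6

Consider each possible location of the pea in turn.
If it is under cup 1 (prior 1/3): cup 2 is available, opened with probability 1/5; weight (1/3)·(1/5) = 1/15.
If it is under cup 2 (prior 1/3): the dealer opened cup 2, so this case is ruled out; weight (1/3)·0 = 0.
If it is under cup 3 (prior 1/3): only cup 2 is available, probability 1; weight (1/3)·1 = 1/3.
The weights sum to 2/5.
So P(the pea under cup 3 | the dealer opened cup 2) = (1/3) / (2/5) = 5/6.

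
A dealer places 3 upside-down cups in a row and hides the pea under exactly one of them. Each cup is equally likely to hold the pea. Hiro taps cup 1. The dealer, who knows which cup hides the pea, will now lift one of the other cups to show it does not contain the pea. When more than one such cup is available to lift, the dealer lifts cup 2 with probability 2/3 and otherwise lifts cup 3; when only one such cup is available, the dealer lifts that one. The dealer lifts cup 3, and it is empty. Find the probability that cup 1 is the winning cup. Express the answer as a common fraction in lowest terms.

Apply Bayes' rule, conditioning on where the pea actually is.
If it is under cup 1 (prior 1/3): cup 2 is available but not opened, probability 1/3; weight (1/3)·(1/3) = 1/9.
If it is under cup 2 (prior 1/3): only cup 3 is available, probability 1; weight (1/3)·1 = 1/3.
If it is under cup 3 (prior 1/3): the dealer opened cup 3, so this case is ruled out; weight (1/3)·0 = 0.
The weights sum to 4/9.
So P(the pea under cup 1 | the dealer opened cup 3) = (1/9) / (4/9) = 1/4.

1/4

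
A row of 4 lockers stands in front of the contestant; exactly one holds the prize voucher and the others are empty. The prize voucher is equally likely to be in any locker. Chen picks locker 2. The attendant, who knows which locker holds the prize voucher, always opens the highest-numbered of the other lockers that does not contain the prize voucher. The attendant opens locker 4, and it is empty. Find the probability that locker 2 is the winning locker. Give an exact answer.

Condition on the true location of the prize voucher.
If it is in any of lockers 1, 2, and 3 (prior 1/4 each): locker 4 is the highest-numbered option available, probability 1; weight (1/4)·1 = 1/4 each.
If it is in locker 4 (prior 1/4): the attendant opened locker 4, so this case is ruled out; weight (1/4)·0 = 0.
The weights sum to 3/4.
So P(the prize voucher in locker 2 | the attendant opened locker 4) = (1/4) / (3/4) = 1/3.

1/3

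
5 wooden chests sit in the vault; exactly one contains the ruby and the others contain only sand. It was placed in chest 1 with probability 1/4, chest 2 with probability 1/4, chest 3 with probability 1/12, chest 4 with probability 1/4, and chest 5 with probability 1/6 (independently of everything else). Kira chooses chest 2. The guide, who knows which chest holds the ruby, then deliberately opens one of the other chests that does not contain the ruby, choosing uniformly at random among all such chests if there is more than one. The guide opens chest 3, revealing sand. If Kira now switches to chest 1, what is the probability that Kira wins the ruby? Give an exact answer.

12/41

Consider each possible location of the ruby in turn.
If it is in either of chests 1 and 4 (prior 1/4 each): the guide has 3 equally likely choices, so probability 1/3; weight (1/4)·(1/3) = 1/12 each.
If it is in chest 2 (prior 1/4): the guide has 4 equally likely choices, so probability 1/4; weight (1/4)·(1/4) = 1/16.
If it is in chest 3 (prior 1/12): the guide opened chest 3, so this case is ruled out; weight (1/12)·0 = 0.
If it is in chest 5 (prior 1/6): the guide has 3 equally likely choices, so probability 1/3; weight (1/6)·(1/3) = 1/18.
The weights sum to 41/144.
So P(the ruby in chest 1 | the guide opened chest 3) = (1/12) / (41/144) = 12/41.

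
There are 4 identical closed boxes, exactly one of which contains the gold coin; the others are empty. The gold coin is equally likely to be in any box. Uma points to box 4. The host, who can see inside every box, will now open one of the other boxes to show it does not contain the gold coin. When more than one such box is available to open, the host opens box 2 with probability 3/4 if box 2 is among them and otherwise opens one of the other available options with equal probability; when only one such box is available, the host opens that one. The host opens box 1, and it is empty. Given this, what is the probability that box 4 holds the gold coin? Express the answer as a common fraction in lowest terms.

1/7

Apply Bayes' rule, conditioning on where the gold coin actually is.
If it is in box 1 (prior 1/4): the host opened box 1, so this case is ruled out; weight (1/4)·0 = 0.
If it is in box 2 (prior 1/4): box 2 holds the prize so is unavailable; the host chooses uniformly among the 2 others, probability 1/2; weight (1/4)·(1/2) = 1/8.
If it is in box 3 (prior 1/4): box 2 is available but not opened, probability 1/4; weight (1/4)·(1/4) = 1/16.
If it is in box 4 (prior 1/4): box 2 is available but not opened; box 1 gets probability (1 − 3/4)/2 = 1/8; weight (1/4)·(1/8) = 1/32.
The weights sum to 7/32.
So P(the gold coin in box 4 | the host opened box 1) = (1/32) / (7/32) = 1/7.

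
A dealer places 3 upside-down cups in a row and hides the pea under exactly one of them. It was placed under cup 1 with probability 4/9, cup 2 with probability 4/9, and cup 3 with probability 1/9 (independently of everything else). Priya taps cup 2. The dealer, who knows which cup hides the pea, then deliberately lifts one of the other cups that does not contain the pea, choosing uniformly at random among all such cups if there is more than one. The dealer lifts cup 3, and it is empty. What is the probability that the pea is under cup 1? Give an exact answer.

Consider each possible location of the pea in turn.
If it is under cup 1 (prior 4/9): the dealer has no choice, probability 1; weight (4/9)·1 = 4/9.
If it is under cup 2 (prior 4/9): the dealer has 2 equally likely choices, so probability 1/2; weight (4/9)·(1/2) = 2/9.
If it is under cup 3 (prior 1/9): the dealer opened cup 3, so this case is ruled out; weight (1/9)·0 = 0.
The weights sum to 2/3.
So P(the pea under cup 1 | the dealer opened cup 3) = (4/9) / (2/3) = 2/3.

2/3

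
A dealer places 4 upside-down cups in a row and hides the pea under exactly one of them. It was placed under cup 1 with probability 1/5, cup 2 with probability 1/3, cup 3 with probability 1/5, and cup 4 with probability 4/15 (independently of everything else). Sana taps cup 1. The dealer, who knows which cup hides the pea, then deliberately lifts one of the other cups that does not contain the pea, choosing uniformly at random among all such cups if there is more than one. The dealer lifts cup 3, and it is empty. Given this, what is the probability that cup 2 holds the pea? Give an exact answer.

5/11

Apply Bayes' rule, conditioning on where the pea actually is.
If it is under cup 1 (prior 1/5): the dealer has 3 equally likely choices, so probability 1/3; weight (1/5)·(1/3) = 1/15.
If it is under cup 2 (prior 1/3): the dealer has 2 equally likely choices, so probability 1/2; weight (1/3)·(1/2) = 1/6.
If it is under cup 3 (prior 1/5): the dealer opened cup 3, so this case is ruled out; weight (1/5)·0 = 0.
If it is under cup 4 (prior 4/15): the dealer has 2 equally likely choices, so probability 1/2; weight (4/15)·(1/2) = 2/15.
The weights sum to 11/30.
So P(the pea under cup 2 | the dealer opened cup 3) = (1/6) / (11/30) = 5/11.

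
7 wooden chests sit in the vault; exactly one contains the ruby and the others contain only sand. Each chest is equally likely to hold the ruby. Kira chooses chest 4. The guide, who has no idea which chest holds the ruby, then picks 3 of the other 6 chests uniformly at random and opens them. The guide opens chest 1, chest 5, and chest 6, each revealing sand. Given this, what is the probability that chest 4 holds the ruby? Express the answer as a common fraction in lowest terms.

1/4

Apply Bayes' rule, conditioning on where the ruby actually is.
If it is in any of chests 1, 5, and 6 (prior 1/7 each): that chest was opened and seen not to hold the prize — ruled out; weight (1/7)·0 = 0 each.
If it is in any of chests 2, 3, 4, and 7 (prior 1/7 each): the guide picks exactly this set with probability 1/20 regardless, and none is the prize; weight (1/7)·(1/20) = 1/140 each.
The weights sum to 1/35.
So P(the ruby in chest 4 | the guide opened chest 1, chest 5, and chest 6) = (1/140) / (1/35) = 1/4.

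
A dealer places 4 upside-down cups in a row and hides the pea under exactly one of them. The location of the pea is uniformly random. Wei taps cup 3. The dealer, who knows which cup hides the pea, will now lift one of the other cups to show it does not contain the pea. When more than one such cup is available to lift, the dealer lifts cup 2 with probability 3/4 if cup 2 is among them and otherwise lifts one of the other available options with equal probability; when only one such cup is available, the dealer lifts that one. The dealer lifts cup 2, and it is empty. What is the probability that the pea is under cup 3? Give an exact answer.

1/3

Condition on the true location of the pea.
If it is under any of cups 1, 3, and 4 (prior 1/4 each): cup 2 is available, opened with probability 3/4; weight (1/4)·(3/4) = 3/16 each.
If it is under cup 2 (prior 1/4): the dealer opened cup 2, so this case is ruled out; weight (1/4)·0 = 0.
The weights sum to 9/16.
So P(the pea under cup 3 | the dealer opened cup 2) = (3/16) / (9/16) = 1/3.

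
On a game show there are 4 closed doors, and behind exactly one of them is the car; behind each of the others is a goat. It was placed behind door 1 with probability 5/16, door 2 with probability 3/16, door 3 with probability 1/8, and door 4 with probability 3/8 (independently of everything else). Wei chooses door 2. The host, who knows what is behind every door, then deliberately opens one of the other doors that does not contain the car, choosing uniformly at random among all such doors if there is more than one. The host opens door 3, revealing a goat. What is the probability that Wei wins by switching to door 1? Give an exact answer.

Consider each possible location of the car in turn.
If it is behind door 1 (prior 5/16): the host has 2 equally likely choices, so probability 1/2; weight (5/16)·(1/2) = 5/32.
If it is behind door 2 (prior 3/16): the host has 3 equally likely choices, so probability 1/3; weight (3/16)·(1/3) = 1/16.
If it is behind door 3 (prior 1/8): the host opened door 3, so this case is ruled out; weight (1/8)·0 = 0.
If it is behind door 4 (prior 3/8): the host has 2 equally likely choices, so probability 1/2; weight (3/8)·(1/2) = 3/16.
The weights sum to 13/32.
So P(the car behind door 1 | the host opened door 3) = (5/32) / (13/32) = 5/13.

5/13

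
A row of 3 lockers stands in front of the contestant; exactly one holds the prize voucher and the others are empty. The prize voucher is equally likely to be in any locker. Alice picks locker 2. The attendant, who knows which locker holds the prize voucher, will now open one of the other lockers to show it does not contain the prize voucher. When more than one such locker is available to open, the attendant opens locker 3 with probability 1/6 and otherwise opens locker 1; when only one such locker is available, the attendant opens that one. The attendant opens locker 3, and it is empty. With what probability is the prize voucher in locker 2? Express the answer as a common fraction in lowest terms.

Apply Bayes' rule, conditioning on where the prize voucher actually is.
If it is in locker 1 (prior 1/3): only locker 3 is available, probability 1; weight (1/3)·1 = 1/3.
If it is in locker 2 (prior 1/3): locker 3 is available, opened with probability 1/6; weight (1/3)·(1/6) = 1/18.
If it is in locker 3 (prior 1/3): the attendant opened locker 3, so this case is ruled out; weight (1/3)·0 = 0.
The weights sum to 7/18.
So P(the prize voucher in locker 2 | the attendant opened locker 3) = (1/18) / (7/18) = 1/7.

1/7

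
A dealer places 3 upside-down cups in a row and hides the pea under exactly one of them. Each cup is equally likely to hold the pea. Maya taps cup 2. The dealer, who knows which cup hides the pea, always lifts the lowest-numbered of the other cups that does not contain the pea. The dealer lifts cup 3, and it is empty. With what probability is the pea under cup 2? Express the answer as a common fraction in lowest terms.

Apply Bayes' rule, conditioning on where the pea actually is.
If it is under cup 1 (prior 1/3): cup 3 is the lowest-numbered option available, probability 1; weight (1/3)·1 = 1/3.
If it is under cup 2 (prior 1/3): the dealer would have opened cup 1 instead, probability 0; weight (1/3)·0 = 0.
If it is under cup 3 (prior 1/3): the dealer opened cup 3, so this case is ruled out; weight (1/3)·0 = 0.
The weights sum to 1/3.
So P(the pea under cup 2 | the dealer opened cup 3) = 0 / (1/3) = 0.

0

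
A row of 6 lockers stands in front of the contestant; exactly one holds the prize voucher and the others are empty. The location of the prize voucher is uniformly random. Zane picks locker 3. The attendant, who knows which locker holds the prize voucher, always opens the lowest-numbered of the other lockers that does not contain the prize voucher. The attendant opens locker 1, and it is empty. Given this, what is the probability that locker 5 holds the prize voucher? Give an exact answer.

1/5

Condition on the true location of the prize voucher.
If it is in locker 1 (prior 1/6): the attendant opened locker 1, so this case is ruled out; weight (1/6)·0 = 0.
If it is in any of lockers 2, 3, 4, 5, and 6 (prior 1/6 each): locker 1 is the lowest-numbered option available, probability 1; weight (1/6)·1 = 1/6 each.
The weights sum to 5/6.
So P(the prize voucher in locker 5 | the attendant opened locker 1) = (1/6) / (5/6) = 1/5.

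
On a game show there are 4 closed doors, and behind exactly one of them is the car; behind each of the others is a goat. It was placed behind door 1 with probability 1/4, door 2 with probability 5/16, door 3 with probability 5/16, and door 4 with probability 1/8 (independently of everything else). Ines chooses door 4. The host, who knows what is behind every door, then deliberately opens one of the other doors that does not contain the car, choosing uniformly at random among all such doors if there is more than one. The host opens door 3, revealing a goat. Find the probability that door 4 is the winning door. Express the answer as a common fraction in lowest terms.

Condition on the true location of the car.
If it is behind door 1 (prior 1/4): the host has 2 equally likely choices, so probability 1/2; weight (1/4)·(1/2) = 1/8.
If it is behind door 2 (prior 5/16): the host has 2 equally likely choices, so probability 1/2; weight (5/16)·(1/2) = 5/32.
If it is behind door 3 (prior 5/16): the host opened door 3, so this case is ruled out; weight (5/16)·0 = 0.
If it is behind door 4 (prior 1/8): the host has 3 equally likely choices, so probability 1/3; weight (1/8)·(1/3) = 1/24.
The weights sum to 31/96.
So P(the car behind door 4 | the host opened door 3) = (1/24) / (31/96) = 4/31.

4/31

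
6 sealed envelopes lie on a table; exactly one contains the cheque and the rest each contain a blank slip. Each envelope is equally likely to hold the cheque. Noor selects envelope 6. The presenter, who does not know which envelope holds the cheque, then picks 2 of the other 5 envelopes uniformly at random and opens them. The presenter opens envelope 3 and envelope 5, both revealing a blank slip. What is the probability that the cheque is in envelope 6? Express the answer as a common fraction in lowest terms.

Because the presenter chose which envelopes to open without knowing where the cheque is, the choice is independent of the prize location. Learning that none of the 2 opened envelopes holds the cheque simply rules out those 2 locations and leaves the remaining 4 envelopes still equally likely by symmetry.
So P(the cheque in envelope 6) = 1/4.

1/4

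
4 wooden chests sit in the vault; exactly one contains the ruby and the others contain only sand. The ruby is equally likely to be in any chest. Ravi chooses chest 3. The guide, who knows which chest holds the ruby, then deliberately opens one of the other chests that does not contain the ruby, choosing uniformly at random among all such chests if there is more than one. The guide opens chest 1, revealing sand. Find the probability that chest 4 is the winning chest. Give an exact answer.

3/8

Apply Bayes' rule, conditioning on where the ruby actually is.
If it is in chest 1 (prior 1/4): the guide opened chest 1, so this case is ruled out; weight (1/4)·0 = 0.
If it is in either of chests 2 and 4 (prior 1/4 each): the guide has 2 equally likely choices, so probability 1/2; weight (1/4)·(1/2) = 1/8 each.
If it is in chest 3 (prior 1/4): the guide has 3 equally likely choices, so probability 1/3; weight (1/4)·(1/3) = 1/12.
The weights sum to 1/3.
So P(the ruby in chest 4 | the guide opened chest 1) = (1/8) / (1/3) = 3/8.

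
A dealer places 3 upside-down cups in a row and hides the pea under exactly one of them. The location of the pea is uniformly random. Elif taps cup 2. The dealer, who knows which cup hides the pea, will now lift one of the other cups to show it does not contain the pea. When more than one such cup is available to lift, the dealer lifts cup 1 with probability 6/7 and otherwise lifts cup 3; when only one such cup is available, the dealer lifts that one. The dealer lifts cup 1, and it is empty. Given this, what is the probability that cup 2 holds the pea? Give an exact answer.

Consider each possible location of the pea in turn.
If it is under cup 1 (prior 1/3): the dealer opened cup 1, so this case is ruled out; weight (1/3)·0 = 0.
If it is under cup 2 (prior 1/3): cup 1 is available, opened with probability 6/7; weight (1/3)·(6/7) = 2/7.
If it is under cup 3 (prior 1/3): only cup 1 is available, probability 1; weight (1/3)·1 = 1/3.
The weights sum to 13/21.
So P(the pea under cup 2 | the dealer opened cup 1) = (2/7) / (13/21) = 6/13.

6/13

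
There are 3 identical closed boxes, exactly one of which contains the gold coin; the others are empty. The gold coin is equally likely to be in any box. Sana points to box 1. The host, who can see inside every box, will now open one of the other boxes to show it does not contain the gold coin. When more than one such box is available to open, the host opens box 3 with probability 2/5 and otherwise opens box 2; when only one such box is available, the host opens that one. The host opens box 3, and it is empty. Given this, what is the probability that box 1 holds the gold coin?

Consider each possible location of the gold coin in turn.
If it is in box 1 (prior 1/3): box 3 is available, opened with probability 2/5; weight (1/3)·(2/5) = 2/15.
If it is in box 2 (prior 1/3): only box 3 is available, probability 1; weight (1/3)·1 = 1/3.
If it is in box 3 (prior 1/3): the host opened box 3, so this case is ruled out; weight (1/3)·0 = 0.
The weights sum to 7/15.
So P(the gold coin in box 1 | the host opened box 3) = (2/15) / (7/15) = 2/7.

2/7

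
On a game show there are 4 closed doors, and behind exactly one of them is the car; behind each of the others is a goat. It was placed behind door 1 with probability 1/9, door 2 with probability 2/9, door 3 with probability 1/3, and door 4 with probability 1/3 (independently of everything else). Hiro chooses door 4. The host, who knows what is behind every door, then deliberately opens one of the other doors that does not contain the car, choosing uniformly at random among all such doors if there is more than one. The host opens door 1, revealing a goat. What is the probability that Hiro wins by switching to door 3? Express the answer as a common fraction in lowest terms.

Apply Bayes' rule, conditioning on where the car actually is.
If it is behind door 1 (prior 1/9): the host opened door 1, so this case is ruled out; weight (1/9)·0 = 0.
If it is behind door 2 (prior 2/9): the host has 2 equally likely choices, so probability 1/2; weight (2/9)·(1/2) = 1/9.
If it is behind door 3 (prior 1/3): the host has 2 equally likely choices, so probability 1/2; weight (1/3)·(1/2) = 1/6.
If it is behind door 4 (prior 1/3): the host has 3 equally likely choices, so probability 1/3; weight (1/3)·(1/3) = 1/9.
The weights sum to 7/18.
So P(the car behind door 3 | the host opened door 1) = (1/6) / (7/18) = 3/7.

3/7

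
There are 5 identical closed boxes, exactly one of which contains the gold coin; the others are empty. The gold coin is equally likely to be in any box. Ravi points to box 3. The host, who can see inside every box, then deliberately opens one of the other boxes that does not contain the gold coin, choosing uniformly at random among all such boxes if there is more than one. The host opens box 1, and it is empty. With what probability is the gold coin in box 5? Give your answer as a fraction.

4/15

Consider each possible location of the gold coin in turn.
If it is in box 1 (prior 1/5): the host opened box 1, so this case is ruled out; weight (1/5)·0 = 0.
If it is in any of boxes 2, 4, and 5 (prior 1/5 each): the host has 3 equally likely choices, so probability 1/3; weight (1/5)·(1/3) = 1/15 each.
If it is in box 3 (prior 1/5): the host has 4 equally likely choices, so probability 1/4; weight (1/5)·(1/4) = 1/20.
The weights sum to 1/4.
So P(the gold coin in box 5 | the host opened box 1) = (1/15) / (1/4) = 4/15.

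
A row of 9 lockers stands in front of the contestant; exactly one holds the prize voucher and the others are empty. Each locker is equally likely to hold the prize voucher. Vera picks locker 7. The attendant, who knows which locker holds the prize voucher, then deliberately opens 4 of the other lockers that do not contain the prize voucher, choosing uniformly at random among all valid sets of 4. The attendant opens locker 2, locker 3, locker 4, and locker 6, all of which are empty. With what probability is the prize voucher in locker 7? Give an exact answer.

Condition on the true location of the prize voucher.
If it is in any of lockers 1, 5, 8, and 9 (prior 1/9 each): the attendant has 35 equally likely choices, so probability 1/35; weight (1/9)·(1/35) = 1/315 each.
If it is in any of lockers 2, 3, 4, and 6 (prior 1/9 each): that locker was opened and seen not to hold the prize — ruled out; weight (1/9)·0 = 0 each.
If it is in locker 7 (prior 1/9): the attendant has 70 equally likely choices, so probability 1/70; weight (1/9)·(1/70) = 1/630.
The weights sum to 1/70.
So P(the prize voucher in locker 7 | the attendant opened locker 2, locker 3, locker 4, and locker 6) = (1/630) / (1/70) = 1/9.

1/9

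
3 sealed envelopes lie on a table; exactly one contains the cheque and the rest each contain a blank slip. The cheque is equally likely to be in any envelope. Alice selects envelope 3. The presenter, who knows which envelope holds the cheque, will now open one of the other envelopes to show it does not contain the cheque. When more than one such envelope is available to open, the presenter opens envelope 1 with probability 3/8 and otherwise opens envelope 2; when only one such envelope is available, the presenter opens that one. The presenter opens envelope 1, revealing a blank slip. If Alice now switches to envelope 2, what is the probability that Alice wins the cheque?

8/11

Condition on the true location of the cheque.
If it is in envelope 1 (prior 1/3): the presenter opened envelope 1, so this case is ruled out; weight (1/3)·0 = 0.
If it is in envelope 2 (prior 1/3): only envelope 1 is available, probability 1; weight (1/3)·1 = 1/3.
If it is in envelope 3 (prior 1/3): envelope 1 is available, opened with probability 3/8; weight (1/3)·(3/8) = 1/8.
The weights sum to 11/24.
So P(the cheque in envelope 2 | the presenter opened envelope 1) = (1/3) / (11/24) = 8/11.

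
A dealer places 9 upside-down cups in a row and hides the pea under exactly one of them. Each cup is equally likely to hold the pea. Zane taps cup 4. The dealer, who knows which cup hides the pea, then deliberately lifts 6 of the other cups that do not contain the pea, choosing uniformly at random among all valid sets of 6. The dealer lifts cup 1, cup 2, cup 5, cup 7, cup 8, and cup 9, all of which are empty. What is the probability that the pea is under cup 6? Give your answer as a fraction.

Apply Bayes' rule, conditioning on where the pea actually is.
If it is under any of cups 1, 2, 5, 7, 8, and 9 (prior 1/9 each): that cup was opened and seen not to hold the prize — ruled out; weight (1/9)·0 = 0 each.
If it is under either of cups 3 and 6 (prior 1/9 each): the dealer has 7 equally likely choices, so probability 1/7; weight (1/9)·(1/7) = 1/63 each.
If it is under cup 4 (prior 1/9): the dealer has 28 equally likely choices, so probability 1/28; weight (1/9)·(1/28) = 1/252.
The weights sum to 1/28.
So P(the pea under cup 6 | the dealer opened cup 1, cup 2, cup 5, cup 7, cup 8, and cup 9) = (1/63) / (1/28) = 4/9.

4/9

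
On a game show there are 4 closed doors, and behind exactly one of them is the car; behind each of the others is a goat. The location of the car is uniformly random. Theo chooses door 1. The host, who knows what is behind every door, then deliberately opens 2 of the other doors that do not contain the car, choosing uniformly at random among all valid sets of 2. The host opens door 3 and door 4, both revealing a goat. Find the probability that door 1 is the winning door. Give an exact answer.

Apply Bayes' rule, conditioning on where the car actually is.
If it is behind door 1 (prior 1/4): the host has 3 equally likely choices, so probability 1/3; weight (1/4)·(1/3) = 1/12.
If it is behind door 2 (prior 1/4): the host has no choice, probability 1; weight (1/4)·1 = 1/4.
If it is behind either of doors 3 and 4 (prior 1/4 each): that door was opened and seen not to hold the prize — ruled out; weight (1/4)·0 = 0 each.
The weights sum to 1/3.
So P(the car behind door 1 | the host opened door 3 and door 4) = (1/12) / (1/3) = 1/4.

1/4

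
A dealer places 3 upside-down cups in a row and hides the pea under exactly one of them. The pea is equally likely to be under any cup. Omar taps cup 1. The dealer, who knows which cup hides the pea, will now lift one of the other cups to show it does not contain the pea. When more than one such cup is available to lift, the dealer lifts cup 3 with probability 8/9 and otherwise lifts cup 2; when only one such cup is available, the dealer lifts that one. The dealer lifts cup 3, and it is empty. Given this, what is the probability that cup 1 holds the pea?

Consider each possible location of the pea in turn.
If it is under cup 1 (prior 1/3): cup 3 is available, opened with probability 8/9; weight (1/3)·(8/9) = 8/27.
If it is under cup 2 (prior 1/3): only cup 3 is available, probability 1; weight (1/3)·1 = 1/3.
If it is under cup 3 (prior 1/3): the dealer opened cup 3, so this case is ruled out; weight (1/3)·0 = 0.
The weights sum to 17/27.
So P(the pea under cup 1 | the dealer opened cup 3) = (8/27) / (17/27) = 8/17.

8/17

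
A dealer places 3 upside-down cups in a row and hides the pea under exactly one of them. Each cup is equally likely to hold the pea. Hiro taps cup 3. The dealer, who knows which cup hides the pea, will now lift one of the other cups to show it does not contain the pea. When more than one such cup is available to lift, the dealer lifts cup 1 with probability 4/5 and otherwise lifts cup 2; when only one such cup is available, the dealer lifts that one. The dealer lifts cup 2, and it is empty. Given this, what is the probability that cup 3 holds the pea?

1/6

Consider each possible location of the pea in turn.
If it is under cup 1 (prior 1/3): only cup 2 is available, probability 1; weight (1/3)·1 = 1/3.
If it is under cup 2 (prior 1/3): the dealer opened cup 2, so this case is ruled out; weight (1/3)·0 = 0.
If it is under cup 3 (prior 1/3): cup 1 is available but not opened, probability 1/5; weight (1/3)·(1/5) = 1/15.
The weights sum to 2/5.
So P(the pea under cup 3 | the dealer opened cup 2) = (1/15) / (2/5) = 1/6.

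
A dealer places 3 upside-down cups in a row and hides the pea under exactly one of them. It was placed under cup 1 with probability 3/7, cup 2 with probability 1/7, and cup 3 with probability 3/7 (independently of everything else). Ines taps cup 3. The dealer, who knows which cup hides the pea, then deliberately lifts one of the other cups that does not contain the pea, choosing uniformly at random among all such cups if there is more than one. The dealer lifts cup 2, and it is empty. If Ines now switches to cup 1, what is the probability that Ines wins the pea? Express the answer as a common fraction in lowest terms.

2/3

Condition on the true location of the pea.
If it is under cup 1 (prior 3/7): the dealer has no choice, probability 1; weight (3/7)·1 = 3/7.
If it is under cup 2 (prior 1/7): the dealer opened cup 2, so this case is ruled out; weight (1/7)·0 = 0.
If it is under cup 3 (prior 3/7): the dealer has 2 equally likely choices, so probability 1/2; weight (3/7)·(1/2) = 3/14.
The weights sum to 9/14.
So P(the pea under cup 1 | the dealer opened cup 2) = (3/7) / (9/14) = 2/3.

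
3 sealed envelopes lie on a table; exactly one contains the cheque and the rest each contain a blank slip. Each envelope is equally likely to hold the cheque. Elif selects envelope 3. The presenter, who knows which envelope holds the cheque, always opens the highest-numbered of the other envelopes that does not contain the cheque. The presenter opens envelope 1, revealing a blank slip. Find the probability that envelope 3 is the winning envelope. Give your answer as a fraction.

Apply Bayes' rule, conditioning on where the cheque actually is.
If it is in envelope 1 (prior 1/3): the presenter opened envelope 1, so this case is ruled out; weight (1/3)·0 = 0.
If it is in envelope 2 (prior 1/3): envelope 1 is the highest-numbered option available, probability 1; weight (1/3)·1 = 1/3.
If it is in envelope 3 (prior 1/3): the presenter would have opened envelope 2 instead, probability 0; weight (1/3)·0 = 0.
The weights sum to 1/3.
So P(the cheque in envelope 3 | the presenter opened envelope 1) = 0 / (1/3) = 0.

0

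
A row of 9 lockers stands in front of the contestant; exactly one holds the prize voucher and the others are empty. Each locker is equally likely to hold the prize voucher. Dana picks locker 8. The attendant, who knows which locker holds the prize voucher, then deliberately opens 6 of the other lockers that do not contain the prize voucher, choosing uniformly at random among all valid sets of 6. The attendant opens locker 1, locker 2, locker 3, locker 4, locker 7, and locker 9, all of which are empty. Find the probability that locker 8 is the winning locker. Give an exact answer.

1/9

Apply Bayes' rule, conditioning on where the prize voucher actually is.
If it is in any of lockers 1, 2, 3, 4, 7, and 9 (prior 1/9 each): that locker was opened and seen not to hold the prize — ruled out; weight (1/9)·0 = 0 each.
If it is in either of lockers 5 and 6 (prior 1/9 each): the attendant has 7 equally likely choices, so probability 1/7; weight (1/9)·(1/7) = 1/63 each.
If it is in locker 8 (prior 1/9): the attendant has 28 equally likely choices, so probability 1/28; weight (1/9)·(1/28) = 1/252.
The weights sum to 1/28.
So P(the prize voucher in locker 8 | the attendant opened locker 1, locker 2, locker 3, locker 4, locker 7, and locker 9) = (1/252) / (1/28) = 1/9.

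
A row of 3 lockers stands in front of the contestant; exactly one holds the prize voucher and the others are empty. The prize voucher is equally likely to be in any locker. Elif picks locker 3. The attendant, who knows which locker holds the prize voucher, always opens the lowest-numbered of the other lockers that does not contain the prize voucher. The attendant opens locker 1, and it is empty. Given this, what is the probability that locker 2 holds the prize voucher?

Consider each possible location of the prize voucher in turn.
If it is in locker 1 (prior 1/3): the attendant opened locker 1, so this case is ruled out; weight (1/3)·0 = 0.
If it is in either of lockers 2 and 3 (prior 1/3 each): locker 1 is the lowest-numbered option available, probability 1; weight (1/3)·1 = 1/3 each.
The weights sum to 2/3.
So P(the prize voucher in locker 2 | the attendant opened locker 1) = (1/3) / (2/3) = 1/2.

1/2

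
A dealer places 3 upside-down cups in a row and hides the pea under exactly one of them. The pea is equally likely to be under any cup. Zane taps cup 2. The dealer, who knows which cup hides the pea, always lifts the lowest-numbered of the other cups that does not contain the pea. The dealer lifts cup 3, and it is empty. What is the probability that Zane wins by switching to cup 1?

1

Condition on the true location of the pea.
If it is under cup 1 (prior 1/3): cup 3 is the lowest-numbered option available, probability 1; weight (1/3)·1 = 1/3.
If it is under cup 2 (prior 1/3): the dealer would have opened cup 1 instead, probability 0; weight (1/3)·0 = 0.
If it is under cup 3 (prior 1/3): the dealer opened cup 3, so this case is ruled out; weight (1/3)·0 = 0.
The weights sum to 1/3.
So P(the pea under cup 1 | the dealer opened cup 3) = (1/3) / (1/3) = 1.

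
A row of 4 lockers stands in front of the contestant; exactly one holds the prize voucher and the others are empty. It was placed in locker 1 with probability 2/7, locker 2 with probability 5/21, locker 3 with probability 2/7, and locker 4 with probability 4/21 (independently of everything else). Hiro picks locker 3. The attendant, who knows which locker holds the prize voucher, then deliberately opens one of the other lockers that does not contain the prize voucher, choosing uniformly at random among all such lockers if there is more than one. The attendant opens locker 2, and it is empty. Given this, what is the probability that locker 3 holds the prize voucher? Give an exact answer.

Apply Bayes' rule, conditioning on where the prize voucher actually is.
If it is in locker 1 (prior 2/7): the attendant has 2 equally likely choices, so probability 1/2; weight (2/7)·(1/2) = 1/7.
If it is in locker 2 (prior 5/21): the attendant opened locker 2, so this case is ruled out; weight (5/21)·0 = 0.
If it is in locker 3 (prior 2/7): the attendant has 3 equally likely choices, so probability 1/3; weight (2/7)·(1/3) = 2/21.
If it is in locker 4 (prior 4/21): the attendant has 2 equally likely choices, so probability 1/2; weight (4/21)·(1/2) = 2/21.
The weights sum to 1/3.
So P(the prize voucher in locker 3 | the attendant opened locker 2) = (2/21) / (1/3) = 2/7.

2/7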